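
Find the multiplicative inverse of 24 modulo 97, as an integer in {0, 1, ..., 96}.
24^(−1) ≡ 93 (mod 97)

Apply the extended Euclidean algorithm to (97, 24), tracking rows (r, s, t) with s·97 + t·24 = r. Each division r_prev = q·r_cur + r_new produces the new row as (previous row) − q·(current row):
  row A: (97, 1, 0)   [1·97 + 0·24 = 97]
  row B: (24, 0, 1)   [0·97 + 1·24 = 24]
  97 = 4·24 + 1   → row C = row A − 4·row B = (1, 1, −4)   [check: 1·97 − 4·24 = 1]
  24 = 24·1 + 0   → remainder 0, stop. gcd = 1 (last nonzero row C).
The gcd is 1, so 24 is invertible mod 97. The last nonzero row gives 1·97 − 4·24 = 1, so t = −4. So 24^(−1) ≡ −4 ≡ 93 (mod 97). Verify: 24 · 93 = 2232 ≡ 1 (mod 97). ✓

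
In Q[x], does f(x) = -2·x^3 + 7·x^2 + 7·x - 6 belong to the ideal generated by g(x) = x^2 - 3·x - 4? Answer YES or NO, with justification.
In Q[x] the ideal (g) consists of all multiples of g, so f ∈ (g) iff g | f, i.e. iff the remainder of f on division by g is 0. Divide f by g (g is monic, so eliminate the leading term of the running remainder at each step):
  leading term -2·x^3: subtract (-2·x)·g(x) = -2·x^3 + 6·x^2 + 8·x, leaving x^2 - x - 6
  leading term x^2: subtract (1)·g(x) = x^2 - 3·x - 4, leaving 2·x - 2
The remainder r(x) = 2·x - 2 ≠ 0 (and deg r < deg g), so g ∤ f, i.e. f ∉ (g).

Final answer: NO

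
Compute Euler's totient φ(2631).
φ(2631) = 1752

φ is multiplicative, with φ(p^e) = p^e − p^(e−1). Factorise 2631 = 3 · 877. Then
  φ(2631) = (3 − 1) · (877 − 1) = 2 · 876 = 1752.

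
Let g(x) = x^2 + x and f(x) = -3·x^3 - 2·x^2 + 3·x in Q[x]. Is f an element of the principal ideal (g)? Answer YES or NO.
NO

In Q[x] the ideal (g) consists of all multiples of g, so f ∈ (g) iff g | f, i.e. iff the remainder of f on division by g is 0. Divide f by g (g is monic, so eliminate the leading term of the running remainder at each step):
  leading term -3·x^3: subtract (-3·x)·g(x) = -3·x^3 - 3·x^2, leaving x^2 + 3·x
  leading term x^2: subtract (1)·g(x) = x^2 + x, leaving 2·x
The remainder r(x) = 2·x ≠ 0 (and deg r < deg g), so g ∤ f, i.e. f ∉ (g).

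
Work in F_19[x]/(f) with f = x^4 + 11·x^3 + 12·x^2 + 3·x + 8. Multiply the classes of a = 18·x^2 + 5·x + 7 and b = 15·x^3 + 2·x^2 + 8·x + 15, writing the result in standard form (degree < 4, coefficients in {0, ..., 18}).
a · b ≡ 6·x^3 + 2·x^2 + 12·x + 6 (mod f(x))

Multiply as integer polynomials: a · b = 270·x^5 + 111·x^4 + 259·x^3 + 324·x^2 + 131·x + 105. Reducing coefficients mod 19: a · b ≡ 4·x^5 + 16·x^4 + 12·x^3 + x^2 + 17·x + 10. Now divide by f(x) = x^4 + 11·x^3 + 12·x^2 + 3·x + 8 in F_19[x], eliminating the leading term at each step:
  leading term 4·x^5: subtract (4·x)·f(x) = 4·x^5 + 6·x^4 + 10·x^3 + 12·x^2 + 13·x, leaving 10·x^4 + 2·x^3 + 8·x^2 + 4·x + 10 (coefficients mod 19)
  leading term 10·x^4: subtract (10)·f(x) = 10·x^4 + 15·x^3 + 6·x^2 + 11·x + 4, leaving 6·x^3 + 2·x^2 + 12·x + 6 (coefficients mod 19)
The degree is now < 4, so this is the remainder. Hence a · b ≡ 6·x^3 + 2·x^2 + 12·x + 6 in F_19[x]/(f).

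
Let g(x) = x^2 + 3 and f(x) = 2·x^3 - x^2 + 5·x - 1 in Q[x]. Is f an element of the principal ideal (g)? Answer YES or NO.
NO

In Q[x] the ideal (g) consists of all multiples of g, so f ∈ (g) iff g | f, i.e. iff the remainder of f on division by g is 0. Divide f by g (g is monic, so eliminate the leading term of the running remainder at each step):
  leading term 2·x^3: subtract (2·x)·g(x) = 2·x^3 + 6·x, leaving -x^2 - x - 1
  leading term -x^2: subtract (-1)·g(x) = -x^2 - 3, leaving 2 - x
The remainder r(x) = 2 - x ≠ 0 (and deg r < deg g), so g ∤ f, i.e. f ∉ (g).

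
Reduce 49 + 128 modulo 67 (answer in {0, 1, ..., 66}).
43

Reduce the summands first: 128 ≡ 61 (mod 67), so 49 + 128 ≡ 49 + 61 (mod 67). 49 + 61 = 110; 110 = 1·67 + 43, so (49 + 128) mod 67 = 43.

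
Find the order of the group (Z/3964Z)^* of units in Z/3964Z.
|(Z/3964Z)^*| = 1980

(Z/3964Z)^* consists of the classes a with gcd(a, 3964) = 1, so its order is φ(3964). φ is multiplicative, with φ(p^e) = p^e − p^(e−1). Factorise 3964 = 2^2 · 991. Then
  φ(3964) = (2^2 − 2^1) · (991 − 1) = 2 · 990 = 1980.
Thus |(Z/3964Z)^*| = 1980.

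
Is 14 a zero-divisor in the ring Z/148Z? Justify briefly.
YES

gcd(14, 148) = 2 > 1, so 14 is not a unit in Z/148Z. In Z/nZ every nonzero non-unit is a zero-divisor: explicitly, take b = 148/gcd = 74 ≠ 0 (mod 148); then 14·74 = 1036 = 7·148, i.e. 14·74 ≡ 0 (mod 148). So 14 is a zero-divisor.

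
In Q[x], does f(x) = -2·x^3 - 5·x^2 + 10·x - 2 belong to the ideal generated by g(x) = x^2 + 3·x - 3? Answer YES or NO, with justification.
In Q[x] the ideal (g) consists of all multiples of g, so f ∈ (g) iff g | f, i.e. iff the remainder of f on division by g is 0. Divide f by g (g is monic, so eliminate the leading term of the running remainder at each step):
  leading term -2·x^3: subtract (-2·x)·g(x) = -2·x^3 - 6·x^2 + 6·x, leaving x^2 + 4·x - 2
  leading term x^2: subtract (1)·g(x) = x^2 + 3·x - 3, leaving x + 1
The remainder r(x) = x + 1 ≠ 0 (and deg r < deg g), so g ∤ f, i.e. f ∉ (g).

Final answer: NO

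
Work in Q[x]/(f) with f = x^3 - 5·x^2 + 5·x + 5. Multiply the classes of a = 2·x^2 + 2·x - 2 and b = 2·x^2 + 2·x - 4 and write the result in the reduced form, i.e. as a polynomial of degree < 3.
a · b ≡ 112·x^2 - 172·x - 132 (mod f(x))

First multiply in Q[x] without reducing: a · b = 4·x^4 + 8·x^3 - 8·x^2 - 12·x + 8. Now divide by f(x) = x^3 - 5·x^2 + 5·x + 5, eliminating the leading term at each step:
  leading term 4·x^4: subtract (4·x)·f(x) = 4·x^4 - 20·x^3 + 20·x^2 + 20·x, leaving 28·x^3 - 28·x^2 - 32·x + 8
  leading term 28·x^3: subtract (28)·f(x) = 28·x^3 - 140·x^2 + 140·x + 140, leaving 112·x^2 - 172·x - 132
The degree is now < 3, so this is the remainder. Hence a · b ≡ 112·x^2 - 172·x - 132 in Q[x]/(f).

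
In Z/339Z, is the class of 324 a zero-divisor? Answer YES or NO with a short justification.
gcd(324, 339) = 3 > 1, so 324 is not a unit in Z/339Z. In Z/nZ every nonzero non-unit is a zero-divisor: explicitly, take b = 339/gcd = 113 ≠ 0 (mod 339); then 324·113 = 36612 = 108·339, i.e. 324·113 ≡ 0 (mod 339). So 324 is a zero-divisor.

Final answer: YES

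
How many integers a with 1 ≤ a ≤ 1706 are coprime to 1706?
852

The number of a ∈ {1, ..., 1706} with gcd(a, 1706) = 1 is by definition Euler's totient φ(1706). φ is multiplicative, with φ(p^e) = p^e − p^(e−1). Factorise 1706 = 2 · 853. Then
  φ(1706) = (2 − 1) · (853 − 1) = 1 · 852 = 852.
So there are 852 such integers.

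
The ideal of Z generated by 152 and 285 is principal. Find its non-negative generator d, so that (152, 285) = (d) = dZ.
In the PID Z, (a, b) is generated by gcd(a, b). Compute gcd(285, 152) with the extended Euclidean algorithm, tracking rows (r, s, t) with s·285 + t·152 = r:
  row A: (285, 1, 0)   [1·285 + 0·152 = 285]
  row B: (152, 0, 1)   [0·285 + 1·152 = 152]
  285 = 1·152 + 133   → row C = row A − 1·row B = (133, 1, −1)   [check: 1·285 − 1·152 = 133]
  152 = 1·133 + 19   → row D = row B − 1·row C = (19, −1, 2)   [check: −1·285 + 2·152 = 19]
  133 = 7·19 + 0   → remainder 0, stop. gcd = 19 (last nonzero row D).
So gcd(152, 285) = 19, with Bézout identity −1·285 + 2·152 = 19. Containment (⊇): the Bézout identity exhibits 19 as an element of (152, 285), giving (19) ⊆ (152, 285). Containment (⊆): since 19 | 152 and 19 | 285 (152 = 19·8, 285 = 19·15), every Z-linear combination of 152 and 285 is divisible by 19, so (152, 285) ⊆ (19). Therefore (152, 285) = (19), d = 19.

Final answer: (152, 285) = (19); d = 19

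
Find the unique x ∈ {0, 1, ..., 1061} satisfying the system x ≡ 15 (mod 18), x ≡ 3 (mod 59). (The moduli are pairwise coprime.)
x ≡ 357 (mod 1062); the representative in [0, 1062) is 357

The moduli 18, 59 are pairwise coprime, so by the CRT there is a unique solution mod 18·59 = 1062.
Solve by successive substitution. Start with x ≡ 15 (mod 18).
  Combine with x ≡ 3 (mod 59): write x = 15 + 18·t and require 15 + 18·t ≡ 3 (mod 59), i.e. 18·t ≡ 3 − 15 ≡ 47 (mod 59). Since 18^(−1) ≡ 23 (mod 59), t ≡ 23·47 ≡ 19 (mod 59). So x ≡ 15 + 18·19 = 357 (mod 1062).
Unique solution in [0, 1062): x = 357.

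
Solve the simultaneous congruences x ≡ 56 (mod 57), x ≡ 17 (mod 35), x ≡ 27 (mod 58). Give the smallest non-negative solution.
x ≡ 28157 (mod 115710); the representative in [0, 115710) is 28157

The moduli 57, 35, 58 are pairwise coprime, so by the CRT there is a unique solution mod 57·35·58 = 115710.
Solve by successive substitution. Start with x ≡ 56 (mod 57).
  Combine with x ≡ 17 (mod 35): write x = 56 + 57·t and require 56 + 57·t ≡ 17 (mod 35), i.e. 57·t ≡ 17 − 56 ≡ 31 (mod 35). Since 57^(−1) ≡ 8 (mod 35) (57 ≡ 22 (mod 35)), t ≡ 8·31 ≡ 3 (mod 35). So x ≡ 56 + 57·3 = 227 (mod 1995).
  Combine with x ≡ 27 (mod 58): write x = 227 + 1995·t and require 227 + 1995·t ≡ 27 (mod 58), i.e. 1995·t ≡ 27 − 227 ≡ 32 (mod 58). Since 1995^(−1) ≡ 53 (mod 58) (1995 ≡ 23 (mod 58)), t ≡ 53·32 ≡ 14 (mod 58). So x ≡ 227 + 1995·14 = 28157 (mod 115710).
Unique solution in [0, 115710): x = 28157.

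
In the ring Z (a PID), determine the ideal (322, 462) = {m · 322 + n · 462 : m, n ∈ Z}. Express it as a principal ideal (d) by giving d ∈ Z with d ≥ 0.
In the PID Z, (a, b) is generated by gcd(a, b). Compute gcd(462, 322) with the extended Euclidean algorithm, tracking rows (r, s, t) with s·462 + t·322 = r:
  row A: (462, 1, 0)   [1·462 + 0·322 = 462]
  row B: (322, 0, 1)   [0·462 + 1·322 = 322]
  462 = 1·322 + 140   → row C = row A − 1·row B = (140, 1, −1)   [check: 1·462 − 1·322 = 140]
  322 = 2·140 + 42   → row D = row B − 2·row C = (42, −2, 3)   [check: −2·462 + 3·322 = 42]
  140 = 3·42 + 14   → row E = row C − 3·row D = (14, 7, −10)   [check: 7·462 − 10·322 = 14]
  42 = 3·14 + 0   → remainder 0, stop. gcd = 14 (last nonzero row E).
So gcd(322, 462) = 14, with Bézout identity 7·462 − 10·322 = 14. Containment (⊇): the Bézout identity exhibits 14 as an element of (322, 462), giving (14) ⊆ (322, 462). Containment (⊆): since 14 | 322 and 14 | 462 (322 = 14·23, 462 = 14·33), every Z-linear combination of 322 and 462 is divisible by 14, so (322, 462) ⊆ (14). Therefore (322, 462) = (14), d = 14.

Final answer: (322, 462) = (14); d = 14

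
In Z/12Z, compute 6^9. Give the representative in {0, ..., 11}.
0

Use repeated squaring. Binary(9) = 1001. Walk through the bits of the exponent 9 left-to-right: at each bit after the leading one, square the running value, then multiply by 6 if the bit is 1 (always reducing mod 12):
  bit 1 = 1 (leading): start with 6.
  bit 2 = 0: square 6^2 = 36 ≡ 0 (mod 12).
  bit 3 = 0: square 0^2 = 0 (mod 12).
  bit 4 = 1: square 0^2 = 0; bit is 1, so multiply 0·6 = 0 (mod 12).
Final value: 6^9 ≡ 0 (mod 12).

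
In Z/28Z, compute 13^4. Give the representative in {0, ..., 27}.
1

Use repeated squaring. Binary(4) = 100. Walk through the bits of the exponent 4 left-to-right: at each bit after the leading one, square the running value, then multiply by 13 if the bit is 1 (always reducing mod 28):
  bit 1 = 1 (leading): start with 13.
  bit 2 = 0: square 13^2 = 169 ≡ 1 (mod 28).
  bit 3 = 0: square 1^2 = 1 (mod 28).
Final value: 13^4 ≡ 1 (mod 28).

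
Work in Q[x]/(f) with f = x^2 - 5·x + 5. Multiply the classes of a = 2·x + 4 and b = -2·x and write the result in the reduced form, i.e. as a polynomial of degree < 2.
First multiply in Q[x] without reducing: a · b = -4·x^2 - 8·x. Now divide by f(x) = x^2 - 5·x + 5, eliminating the leading term at each step:
  leading term -4·x^2: subtract (-4)·f(x) = -4·x^2 + 20·x - 20, leaving 20 - 28·x
The degree is now < 2, so this is the remainder. Hence a · b ≡ 20 - 28·x in Q[x]/(f).

Final answer: a · b ≡ 20 - 28·x (mod f(x))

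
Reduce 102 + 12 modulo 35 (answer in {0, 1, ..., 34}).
Reduce the summands first: 102 ≡ 32 (mod 35), so 102 + 12 ≡ 32 + 12 (mod 35). 32 + 12 = 44; 44 = 1·35 + 9, so (102 + 12) mod 35 = 9.

Final answer: 9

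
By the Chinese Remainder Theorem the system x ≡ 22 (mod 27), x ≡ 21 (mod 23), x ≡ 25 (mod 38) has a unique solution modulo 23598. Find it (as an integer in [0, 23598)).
The moduli 27, 23, 38 are pairwise coprime, so by the CRT there is a unique solution mod 27·23·38 = 23598.
Solve by successive substitution. Start with x ≡ 22 (mod 27).
  Combine with x ≡ 21 (mod 23): write x = 22 + 27·t and require 22 + 27·t ≡ 21 (mod 23), i.e. 27·t ≡ 21 − 22 ≡ 22 (mod 23). Since 27^(−1) ≡ 6 (mod 23) (27 ≡ 4 (mod 23)), t ≡ 6·22 ≡ 17 (mod 23). So x ≡ 22 + 27·17 = 481 (mod 621).
  Combine with x ≡ 25 (mod 38): write x = 481 + 621·t and require 481 + 621·t ≡ 25 (mod 38), i.e. 621·t ≡ 25 − 481 ≡ 0 (mod 38). Since 621^(−1) ≡ 3 (mod 38) (621 ≡ 13 (mod 38)), t ≡ 3·0 ≡ 0 (mod 38). So x ≡ 481 + 621·0 = 481 (mod 23598).
Unique solution in [0, 23598): x = 481.

Final answer: x ≡ 481 (mod 23598); the representative in [0, 23598) is 481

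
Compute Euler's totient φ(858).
φ(858) = 240

φ is multiplicative, with φ(p^e) = p^e − p^(e−1). Factorise 858 = 2 · 3 · 11 · 13. Then
  φ(858) = (2 − 1) · (3 − 1) · (11 − 1) · (13 − 1) = 1 · 2 · 10 · 12 = 240.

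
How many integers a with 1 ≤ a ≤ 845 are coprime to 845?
624

The number of a ∈ {1, ..., 845} with gcd(a, 845) = 1 is by definition Euler's totient φ(845). φ is multiplicative, with φ(p^e) = p^e − p^(e−1). Factorise 845 = 5 · 13^2. Then
  φ(845) = (5 − 1) · (13^2 − 13^1) = 4 · 156 = 624.
So there are 624 such integers.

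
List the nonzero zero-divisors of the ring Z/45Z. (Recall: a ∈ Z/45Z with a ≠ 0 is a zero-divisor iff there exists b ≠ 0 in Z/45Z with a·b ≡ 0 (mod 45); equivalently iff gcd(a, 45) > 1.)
An element a ∈ Z/45Z (with a ≠ 0) is a zero-divisor iff gcd(a, 45) > 1 (because a is a unit precisely when gcd(a, n) = 1, and in Z/nZ every nonzero, non-unit element is a zero-divisor). Scan a = 1, ..., 44 and keep those with gcd(a, 45) > 1:
  gcd(3, 45) = 3, gcd(5, 45) = 5, gcd(6, 45) = 3, gcd(9, 45) = 9, gcd(10, 45) = 5, gcd(12, 45) = 3, gcd(15, 45) = 15, gcd(18, 45) = 9, gcd(20, 45) = 5, gcd(21, 45) = 3, gcd(24, 45) = 3, gcd(25, 45) = 5, gcd(27, 45) = 9, gcd(30, 45) = 15, gcd(33, 45) = 3, gcd(35, 45) = 5, gcd(36, 45) = 9, gcd(39, 45) = 3, gcd(40, 45) = 5, gcd(42, 45) = 3.
All other a ∈ {1, ..., 44} have gcd(a, 45) = 1 and are units. So the nonzero zero-divisors are exactly the 20 values of a appearing in this scan.

Final answer: nonzero zero-divisors of Z/45Z = {3, 5, 6, 9, 10, 12, 15, 18, 20, 21, 24, 25, 27, 30, 33, 35, 36, 39, 40, 42}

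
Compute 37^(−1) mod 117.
Apply the extended Euclidean algorithm to (117, 37), tracking rows (r, s, t) with s·117 + t·37 = r. Each division r_prev = q·r_cur + r_new produces the new row as (previous row) − q·(current row):
  row A: (117, 1, 0)   [1·117 + 0·37 = 117]
  row B: (37, 0, 1)   [0·117 + 1·37 = 37]
  117 = 3·37 + 6   → row C = row A − 3·row B = (6, 1, −3)   [check: 1·117 − 3·37 = 6]
  37 = 6·6 + 1   → row D = row B − 6·row C = (1, −6, 19)   [check: −6·117 + 19·37 = 1]
  6 = 6·1 + 0   → remainder 0, stop. gcd = 1 (last nonzero row D).
The gcd is 1, so 37 is invertible mod 117. The last nonzero row gives −6·117 + 19·37 = 1, so t = 19. So 37^(−1) ≡ 19 (mod 117). Verify: 37 · 19 = 703 ≡ 1 (mod 117). ✓

Final answer: 37^(−1) ≡ 19 (mod 117)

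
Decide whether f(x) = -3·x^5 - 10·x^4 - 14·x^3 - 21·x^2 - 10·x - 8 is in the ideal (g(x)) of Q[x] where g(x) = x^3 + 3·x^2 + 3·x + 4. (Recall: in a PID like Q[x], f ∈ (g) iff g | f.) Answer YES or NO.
In Q[x] the ideal (g) consists of all multiples of g, so f ∈ (g) iff g | f, i.e. iff the remainder of f on division by g is 0. Divide f by g (g is monic, so eliminate the leading term of the running remainder at each step):
  leading term -3·x^5: subtract (-3·x^2)·g(x) = -3·x^5 - 9·x^4 - 9·x^3 - 12·x^2, leaving -x^4 - 5·x^3 - 9·x^2 - 10·x - 8
  leading term -x^4: subtract (-x)·g(x) = -x^4 - 3·x^3 - 3·x^2 - 4·x, leaving -2·x^3 - 6·x^2 - 6·x - 8
  leading term -2·x^3: subtract (-2)·g(x) = -2·x^3 - 6·x^2 - 6·x - 8, leaving 0
The remainder is 0, so f(x) = g(x) · h(x) with h(x) = -3·x^2 - x - 2. Hence g | f, i.e. f ∈ (g).

Final answer: YES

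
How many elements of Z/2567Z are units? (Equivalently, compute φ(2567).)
An element a ∈ Z/2567Z is a unit iff gcd(a, 2567) = 1, so the number of units is φ(2567). φ is multiplicative, with φ(p^e) = p^e − p^(e−1). Factorise 2567 = 17 · 151. Then
  φ(2567) = (17 − 1) · (151 − 1) = 16 · 150 = 2400.

Final answer: Z/2567Z has φ(2567) = 2400 units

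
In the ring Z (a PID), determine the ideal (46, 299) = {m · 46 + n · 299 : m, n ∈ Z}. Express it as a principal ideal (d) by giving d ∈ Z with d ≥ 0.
In the PID Z, (a, b) is generated by gcd(a, b). Compute gcd(299, 46) with the extended Euclidean algorithm, tracking rows (r, s, t) with s·299 + t·46 = r:
  row A: (299, 1, 0)   [1·299 + 0·46 = 299]
  row B: (46, 0, 1)   [0·299 + 1·46 = 46]
  299 = 6·46 + 23   → row C = row A − 6·row B = (23, 1, −6)   [check: 1·299 − 6·46 = 23]
  46 = 2·23 + 0   → remainder 0, stop. gcd = 23 (last nonzero row C).
So gcd(46, 299) = 23, with Bézout identity 1·299 − 6·46 = 23. Containment (⊇): the Bézout identity exhibits 23 as an element of (46, 299), giving (23) ⊆ (46, 299). Containment (⊆): since 23 | 46 and 23 | 299 (46 = 23·2, 299 = 23·13), every Z-linear combination of 46 and 299 is divisible by 23, so (46, 299) ⊆ (23). Therefore (46, 299) = (23), d = 23.

Final answer: (46, 299) = (23); d = 23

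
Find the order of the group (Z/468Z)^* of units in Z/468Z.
|(Z/468Z)^*| = 144

(Z/468Z)^* consists of the classes a with gcd(a, 468) = 1, so its order is φ(468). φ is multiplicative, with φ(p^e) = p^e − p^(e−1). Factorise 468 = 2^2 · 3^2 · 13. Then
  φ(468) = (2^2 − 2^1) · (3^2 − 3^1) · (13 − 1) = 2 · 6 · 12 = 144.
Thus |(Z/468Z)^*| = 144.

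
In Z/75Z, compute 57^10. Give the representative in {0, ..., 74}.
Use repeated squaring. Binary(10) = 1010. Walk through the bits of the exponent 10 left-to-right: at each bit after the leading one, square the running value, then multiply by 57 if the bit is 1 (always reducing mod 75):
  bit 1 = 1 (leading): start with 57.
  bit 2 = 0: square 57^2 = 3249 ≡ 24 (mod 75).
  bit 3 = 1: square 24^2 = 576 ≡ 51; bit is 1, so multiply 51·57 = 2907 ≡ 57 (mod 75).
  bit 4 = 0: square 57^2 = 3249 ≡ 24 (mod 75).
Final value: 57^10 ≡ 24 (mod 75).

Final answer: 24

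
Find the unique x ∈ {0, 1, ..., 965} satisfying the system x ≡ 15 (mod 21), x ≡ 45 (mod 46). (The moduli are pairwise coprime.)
x ≡ 183 (mod 966); the representative in [0, 966) is 183

The moduli 21, 46 are pairwise coprime, so by the CRT there is a unique solution mod 21·46 = 966.
Solve by successive substitution. Start with x ≡ 15 (mod 21).
  Combine with x ≡ 45 (mod 46): write x = 15 + 21·t and require 15 + 21·t ≡ 45 (mod 46), i.e. 21·t ≡ 45 − 15 ≡ 30 (mod 46). Since 21^(−1) ≡ 11 (mod 46), t ≡ 11·30 ≡ 8 (mod 46). So x ≡ 15 + 21·8 = 183 (mod 966).
Unique solution in [0, 966): x = 183.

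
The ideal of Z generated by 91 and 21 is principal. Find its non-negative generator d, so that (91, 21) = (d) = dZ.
In the PID Z, (a, b) is generated by gcd(a, b). Compute gcd(91, 21) with the extended Euclidean algorithm, tracking rows (r, s, t) with s·91 + t·21 = r:
  row A: (91, 1, 0)   [1·91 + 0·21 = 91]
  row B: (21, 0, 1)   [0·91 + 1·21 = 21]
  91 = 4·21 + 7   → row C = row A − 4·row B = (7, 1, −4)   [check: 1·91 − 4·21 = 7]
  21 = 3·7 + 0   → remainder 0, stop. gcd = 7 (last nonzero row C).
So gcd(91, 21) = 7, with Bézout identity 1·91 − 4·21 = 7. Containment (⊇): the Bézout identity exhibits 7 as an element of (91, 21), giving (7) ⊆ (91, 21). Containment (⊆): since 7 | 91 and 7 | 21 (91 = 7·13, 21 = 7·3), every Z-linear combination of 91 and 21 is divisible by 7, so (91, 21) ⊆ (7). Therefore (91, 21) = (7), d = 7.

Final answer: (91, 21) = (7); d = 7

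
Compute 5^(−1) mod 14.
Apply the extended Euclidean algorithm to (14, 5), tracking rows (r, s, t) with s·14 + t·5 = r. Each division r_prev = q·r_cur + r_new produces the new row as (previous row) − q·(current row):
  row A: (14, 1, 0)   [1·14 + 0·5 = 14]
  row B: (5, 0, 1)   [0·14 + 1·5 = 5]
  14 = 2·5 + 4   → row C = row A − 2·row B = (4, 1, −2)   [check: 1·14 − 2·5 = 4]
  5 = 1·4 + 1   → row D = row B − 1·row C = (1, −1, 3)   [check: −1·14 + 3·5 = 1]
  4 = 4·1 + 0   → remainder 0, stop. gcd = 1 (last nonzero row D).
The gcd is 1, so 5 is invertible mod 14. The last nonzero row gives −1·14 + 3·5 = 1, so t = 3. So 5^(−1) ≡ 3 (mod 14). Verify: 5 · 3 = 15 ≡ 1 (mod 14). ✓

Final answer: 5^(−1) ≡ 3 (mod 14)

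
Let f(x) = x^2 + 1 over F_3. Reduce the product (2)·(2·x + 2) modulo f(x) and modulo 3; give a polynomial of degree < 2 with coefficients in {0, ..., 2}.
Multiply as integer polynomials: a · b = 4·x + 4. Reducing coefficients mod 3: a · b ≡ x + 1. This already has degree < 2, so no reduction by f is needed. Hence a · b ≡ x + 1 in F_3[x]/(f).

Final answer: a · b ≡ x + 1 (mod f(x))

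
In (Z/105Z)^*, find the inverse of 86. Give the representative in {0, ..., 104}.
86^(−1) ≡ 11 (mod 105)

Apply the extended Euclidean algorithm to (105, 86), tracking rows (r, s, t) with s·105 + t·86 = r. Each division r_prev = q·r_cur + r_new produces the new row as (previous row) − q·(current row):
  row A: (105, 1, 0)   [1·105 + 0·86 = 105]
  row B: (86, 0, 1)   [0·105 + 1·86 = 86]
  105 = 1·86 + 19   → row C = row A − 1·row B = (19, 1, −1)   [check: 1·105 − 1·86 = 19]
  86 = 4·19 + 10   → row D = row B − 4·row C = (10, −4, 5)   [check: −4·105 + 5·86 = 10]
  19 = 1·10 + 9   → row E = row C − 1·row D = (9, 5, −6)   [check: 5·105 − 6·86 = 9]
  10 = 1·9 + 1   → row F = row D − 1·row E = (1, −9, 11)   [check: −9·105 + 11·86 = 1]
  9 = 9·1 + 0   → remainder 0, stop. gcd = 1 (last nonzero row F).
The gcd is 1, so 86 is invertible mod 105. The last nonzero row gives −9·105 + 11·86 = 1, so t = 11. So 86^(−1) ≡ 11 (mod 105). Verify: 86 · 11 = 946 ≡ 1 (mod 105). ✓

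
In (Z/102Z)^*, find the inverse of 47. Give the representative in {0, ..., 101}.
47^(−1) ≡ 89 (mod 102)

Apply the extended Euclidean algorithm to (102, 47), tracking rows (r, s, t) with s·102 + t·47 = r. Each division r_prev = q·r_cur + r_new produces the new row as (previous row) − q·(current row):
  row A: (102, 1, 0)   [1·102 + 0·47 = 102]
  row B: (47, 0, 1)   [0·102 + 1·47 = 47]
  102 = 2·47 + 8   → row C = row A − 2·row B = (8, 1, −2)   [check: 1·102 − 2·47 = 8]
  47 = 5·8 + 7   → row D = row B − 5·row C = (7, −5, 11)   [check: −5·102 + 11·47 = 7]
  8 = 1·7 + 1   → row E = row C − 1·row D = (1, 6, −13)   [check: 6·102 − 13·47 = 1]
  7 = 7·1 + 0   → remainder 0, stop. gcd = 1 (last nonzero row E).
The gcd is 1, so 47 is invertible mod 102. The last nonzero row gives 6·102 − 13·47 = 1, so t = −13. So 47^(−1) ≡ −13 ≡ 89 (mod 102). Verify: 47 · 89 = 4183 ≡ 1 (mod 102). ✓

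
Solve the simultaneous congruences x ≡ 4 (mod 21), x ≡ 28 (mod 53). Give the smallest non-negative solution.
x ≡ 823 (mod 1113); the representative in [0, 1113) is 823

The moduli 21, 53 are pairwise coprime, so by the CRT there is a unique solution mod 21·53 = 1113.
Solve by successive substitution. Start with x ≡ 4 (mod 21).
  Combine with x ≡ 28 (mod 53): write x = 4 + 21·t and require 4 + 21·t ≡ 28 (mod 53), i.e. 21·t ≡ 28 − 4 ≡ 24 (mod 53). Since 21^(−1) ≡ 48 (mod 53), t ≡ 48·24 ≡ 39 (mod 53). So x ≡ 4 + 21·39 = 823 (mod 1113).
Unique solution in [0, 1113): x = 823.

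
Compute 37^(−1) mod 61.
Apply the extended Euclidean algorithm to (61, 37), tracking rows (r, s, t) with s·61 + t·37 = r. Each division r_prev = q·r_cur + r_new produces the new row as (previous row) − q·(current row):
  row A: (61, 1, 0)   [1·61 + 0·37 = 61]
  row B: (37, 0, 1)   [0·61 + 1·37 = 37]
  61 = 1·37 + 24   → row C = row A − 1·row B = (24, 1, −1)   [check: 1·61 − 1·37 = 24]
  37 = 1·24 + 13   → row D = row B − 1·row C = (13, −1, 2)   [check: −1·61 + 2·37 = 13]
  24 = 1·13 + 11   → row E = row C − 1·row D = (11, 2, −3)   [check: 2·61 − 3·37 = 11]
  13 = 1·11 + 2   → row F = row D − 1·row E = (2, −3, 5)   [check: −3·61 + 5·37 = 2]
  11 = 5·2 + 1   → row G = row E − 5·row F = (1, 17, −28)   [check: 17·61 − 28·37 = 1]
  2 = 2·1 + 0   → remainder 0, stop. gcd = 1 (last nonzero row G).
The gcd is 1, so 37 is invertible mod 61. The last nonzero row gives 17·61 − 28·37 = 1, so t = −28. So 37^(−1) ≡ −28 ≡ 33 (mod 61). Verify: 37 · 33 = 1221 ≡ 1 (mod 61). ✓

Final answer: 37^(−1) ≡ 33 (mod 61)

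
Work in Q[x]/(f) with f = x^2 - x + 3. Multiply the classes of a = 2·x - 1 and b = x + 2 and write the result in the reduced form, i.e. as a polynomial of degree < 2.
a · b ≡ 5·x - 8 (mod f(x))

First multiply in Q[x] without reducing: a · b = 2·x^2 + 3·x - 2. Now divide by f(x) = x^2 - x + 3, eliminating the leading term at each step:
  leading term 2·x^2: subtract (2)·f(x) = 2·x^2 - 2·x + 6, leaving 5·x - 8
The degree is now < 2, so this is the remainder. Hence a · b ≡ 5·x - 8 in Q[x]/(f).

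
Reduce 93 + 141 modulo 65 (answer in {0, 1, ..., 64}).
Reduce the summands first: 93 ≡ 28, 141 ≡ 11 (mod 65), so 93 + 141 ≡ 28 + 11 (mod 65). 28 + 11 = 39; 39 = 0·65 + 39, so (93 + 141) mod 65 = 39.

Final answer: 39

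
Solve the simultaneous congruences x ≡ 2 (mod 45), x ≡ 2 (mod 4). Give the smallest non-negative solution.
The moduli 45, 4 are pairwise coprime, so by the CRT there is a unique solution mod 45·4 = 180.
Solve by successive substitution. Start with x ≡ 2 (mod 45).
  Combine with x ≡ 2 (mod 4): write x = 2 + 45·t and require 2 + 45·t ≡ 2 (mod 4), i.e. 45·t ≡ 2 − 2 ≡ 0 (mod 4). Since 45^(−1) ≡ 1 (mod 4) (45 ≡ 1 (mod 4)), t ≡ 1·0 ≡ 0 (mod 4). So x ≡ 2 + 45·0 = 2 (mod 180).
Unique solution in [0, 180): x = 2.

Final answer: x ≡ 2 (mod 180); the representative in [0, 180) is 2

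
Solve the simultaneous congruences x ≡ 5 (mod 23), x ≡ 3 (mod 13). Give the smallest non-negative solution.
x ≡ 120 (mod 299); the representative in [0, 299) is 120

The moduli 23, 13 are pairwise coprime, so by the CRT there is a unique solution mod 23·13 = 299.
Solve by successive substitution. Start with x ≡ 5 (mod 23).
  Combine with x ≡ 3 (mod 13): write x = 5 + 23·t and require 5 + 23·t ≡ 3 (mod 13), i.e. 23·t ≡ 3 − 5 ≡ 11 (mod 13). Since 23^(−1) ≡ 4 (mod 13) (23 ≡ 10 (mod 13)), t ≡ 4·11 ≡ 5 (mod 13). So x ≡ 5 + 23·5 = 120 (mod 299).
Unique solution in [0, 299): x = 120.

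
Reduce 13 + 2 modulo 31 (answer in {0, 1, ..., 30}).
Both summands are already reduced mod 31. 13 + 2 = 15; 15 = 0·31 + 15, so (13 + 2) mod 31 = 15.

Final answer: 15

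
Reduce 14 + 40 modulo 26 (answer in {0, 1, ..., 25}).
Reduce the summands first: 40 ≡ 14 (mod 26), so 14 + 40 ≡ 14 + 14 (mod 26). 14 + 14 = 28; 28 = 1·26 + 2, so (14 + 40) mod 26 = 2.

Final answer: 2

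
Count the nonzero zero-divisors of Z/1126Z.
Z/1126Z has 563 nonzero zero-divisors

In Z/1126Z each nonzero element is either a unit (gcd with 1126 is 1) or a zero-divisor (gcd > 1). The number of units is φ(1126): factorise 1126 = 2 · 563, so φ(1126) = (2 − 1) · (563 − 1) = 1 · 562 = 562. The nonzero elements number 1126 − 1 = 1125. Hence the nonzero zero-divisors number 1125 − 562 = 563.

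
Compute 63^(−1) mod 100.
63^(−1) ≡ 27 (mod 100)

Apply the extended Euclidean algorithm to (100, 63), tracking rows (r, s, t) with s·100 + t·63 = r. Each division r_prev = q·r_cur + r_new produces the new row as (previous row) − q·(current row):
  row A: (100, 1, 0)   [1·100 + 0·63 = 100]
  row B: (63, 0, 1)   [0·100 + 1·63 = 63]
  100 = 1·63 + 37   → row C = row A − 1·row B = (37, 1, −1)   [check: 1·100 − 1·63 = 37]
  63 = 1·37 + 26   → row D = row B − 1·row C = (26, −1, 2)   [check: −1·100 + 2·63 = 26]
  37 = 1·26 + 11   → row E = row C − 1·row D = (11, 2, −3)   [check: 2·100 − 3·63 = 11]
  26 = 2·11 + 4   → row F = row D − 2·row E = (4, −5, 8)   [check: −5·100 + 8·63 = 4]
  11 = 2·4 + 3   → row G = row E − 2·row F = (3, 12, −19)   [check: 12·100 − 19·63 = 3]
  4 = 1·3 + 1   → row H = row F − 1·row G = (1, −17, 27)   [check: −17·100 + 27·63 = 1]
  3 = 3·1 + 0   → remainder 0, stop. gcd = 1 (last nonzero row H).
The gcd is 1, so 63 is invertible mod 100. The last nonzero row gives −17·100 + 27·63 = 1, so t = 27. So 63^(−1) ≡ 27 (mod 100). Verify: 63 · 27 = 1701 ≡ 1 (mod 100). ✓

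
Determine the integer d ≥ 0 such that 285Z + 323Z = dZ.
In the PID Z, (a, b) is generated by gcd(a, b). Compute gcd(323, 285) with the extended Euclidean algorithm, tracking rows (r, s, t) with s·323 + t·285 = r:
  row A: (323, 1, 0)   [1·323 + 0·285 = 323]
  row B: (285, 0, 1)   [0·323 + 1·285 = 285]
  323 = 1·285 + 38   → row C = row A − 1·row B = (38, 1, −1)   [check: 1·323 − 1·285 = 38]
  285 = 7·38 + 19   → row D = row B − 7·row C = (19, −7, 8)   [check: −7·323 + 8·285 = 19]
  38 = 2·19 + 0   → remainder 0, stop. gcd = 19 (last nonzero row D).
So gcd(285, 323) = 19, with Bézout identity −7·323 + 8·285 = 19. Containment (⊇): the Bézout identity exhibits 19 as an element of (285, 323), giving (19) ⊆ (285, 323). Containment (⊆): since 19 | 285 and 19 | 323 (285 = 19·15, 323 = 19·17), every Z-linear combination of 285 and 323 is divisible by 19, so (285, 323) ⊆ (19). Therefore (285, 323) = (19), d = 19.

Final answer: (285, 323) = (19); d = 19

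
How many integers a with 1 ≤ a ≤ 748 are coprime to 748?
The number of a ∈ {1, ..., 748} with gcd(a, 748) = 1 is by definition Euler's totient φ(748). φ is multiplicative, with φ(p^e) = p^e − p^(e−1). Factorise 748 = 2^2 · 11 · 17. Then
  φ(748) = (2^2 − 2^1) · (11 − 1) · (17 − 1) = 2 · 10 · 16 = 320.
So there are 320 such integers.

Final answer: 320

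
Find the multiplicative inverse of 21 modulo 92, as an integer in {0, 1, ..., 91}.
21^(−1) ≡ 57 (mod 92)

Apply the extended Euclidean algorithm to (92, 21), tracking rows (r, s, t) with s·92 + t·21 = r. Each division r_prev = q·r_cur + r_new produces the new row as (previous row) − q·(current row):
  row A: (92, 1, 0)   [1·92 + 0·21 = 92]
  row B: (21, 0, 1)   [0·92 + 1·21 = 21]
  92 = 4·21 + 8   → row C = row A − 4·row B = (8, 1, −4)   [check: 1·92 − 4·21 = 8]
  21 = 2·8 + 5   → row D = row B − 2·row C = (5, −2, 9)   [check: −2·92 + 9·21 = 5]
  8 = 1·5 + 3   → row E = row C − 1·row D = (3, 3, −13)   [check: 3·92 − 13·21 = 3]
  5 = 1·3 + 2   → row F = row D − 1·row E = (2, −5, 22)   [check: −5·92 + 22·21 = 2]
  3 = 1·2 + 1   → row G = row E − 1·row F = (1, 8, −35)   [check: 8·92 − 35·21 = 1]
  2 = 2·1 + 0   → remainder 0, stop. gcd = 1 (last nonzero row G).
The gcd is 1, so 21 is invertible mod 92. The last nonzero row gives 8·92 − 35·21 = 1, so t = −35. So 21^(−1) ≡ −35 ≡ 57 (mod 92). Verify: 21 · 57 = 1197 ≡ 1 (mod 92). ✓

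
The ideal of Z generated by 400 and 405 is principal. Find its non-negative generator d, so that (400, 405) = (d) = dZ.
In the PID Z, (a, b) is generated by gcd(a, b). Compute gcd(405, 400) with the extended Euclidean algorithm, tracking rows (r, s, t) with s·405 + t·400 = r:
  row A: (405, 1, 0)   [1·405 + 0·400 = 405]
  row B: (400, 0, 1)   [0·405 + 1·400 = 400]
  405 = 1·400 + 5   → row C = row A − 1·row B = (5, 1, −1)   [check: 1·405 − 1·400 = 5]
  400 = 80·5 + 0   → remainder 0, stop. gcd = 5 (last nonzero row C).
So gcd(400, 405) = 5, with Bézout identity 1·405 − 1·400 = 5. Containment (⊇): the Bézout identity exhibits 5 as an element of (400, 405), giving (5) ⊆ (400, 405). Containment (⊆): since 5 | 400 and 5 | 405 (400 = 5·80, 405 = 5·81), every Z-linear combination of 400 and 405 is divisible by 5, so (400, 405) ⊆ (5). Therefore (400, 405) = (5), d = 5.

Final answer: (400, 405) = (5); d = 5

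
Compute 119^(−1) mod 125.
Apply the extended Euclidean algorithm to (125, 119), tracking rows (r, s, t) with s·125 + t·119 = r. Each division r_prev = q·r_cur + r_new produces the new row as (previous row) − q·(current row):
  row A: (125, 1, 0)   [1·125 + 0·119 = 125]
  row B: (119, 0, 1)   [0·125 + 1·119 = 119]
  125 = 1·119 + 6   → row C = row A − 1·row B = (6, 1, −1)   [check: 1·125 − 1·119 = 6]
  119 = 19·6 + 5   → row D = row B − 19·row C = (5, −19, 20)   [check: −19·125 + 20·119 = 5]
  6 = 1·5 + 1   → row E = row C − 1·row D = (1, 20, −21)   [check: 20·125 − 21·119 = 1]
  5 = 5·1 + 0   → remainder 0, stop. gcd = 1 (last nonzero row E).
The gcd is 1, so 119 is invertible mod 125. The last nonzero row gives 20·125 − 21·119 = 1, so t = −21. So 119^(−1) ≡ −21 ≡ 104 (mod 125). Verify: 119 · 104 = 12376 ≡ 1 (mod 125). ✓

Final answer: 119^(−1) ≡ 104 (mod 125)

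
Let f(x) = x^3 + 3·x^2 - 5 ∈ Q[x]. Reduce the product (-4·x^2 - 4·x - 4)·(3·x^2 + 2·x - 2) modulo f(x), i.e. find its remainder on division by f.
a · b ≡ -60·x^2 - 60·x + 88 (mod f(x))

First multiply in Q[x] without reducing: a · b = -12·x^4 - 20·x^3 - 12·x^2 + 8. Now divide by f(x) = x^3 + 3·x^2 - 5, eliminating the leading term at each step:
  leading term -12·x^4: subtract (-12·x)·f(x) = -12·x^4 - 36·x^3 + 60·x, leaving 16·x^3 - 12·x^2 - 60·x + 8
  leading term 16·x^3: subtract (16)·f(x) = 16·x^3 + 48·x^2 - 80, leaving -60·x^2 - 60·x + 88
The degree is now < 3, so this is the remainder. Hence a · b ≡ -60·x^2 - 60·x + 88 in Q[x]/(f).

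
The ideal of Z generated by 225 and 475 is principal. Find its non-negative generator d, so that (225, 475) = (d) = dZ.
In the PID Z, (a, b) is generated by gcd(a, b). Compute gcd(475, 225) with the extended Euclidean algorithm, tracking rows (r, s, t) with s·475 + t·225 = r:
  row A: (475, 1, 0)   [1·475 + 0·225 = 475]
  row B: (225, 0, 1)   [0·475 + 1·225 = 225]
  475 = 2·225 + 25   → row C = row A − 2·row B = (25, 1, −2)   [check: 1·475 − 2·225 = 25]
  225 = 9·25 + 0   → remainder 0, stop. gcd = 25 (last nonzero row C).
So gcd(225, 475) = 25, with Bézout identity 1·475 − 2·225 = 25. Containment (⊇): the Bézout identity exhibits 25 as an element of (225, 475), giving (25) ⊆ (225, 475). Containment (⊆): since 25 | 225 and 25 | 475 (225 = 25·9, 475 = 25·19), every Z-linear combination of 225 and 475 is divisible by 25, so (225, 475) ⊆ (25). Therefore (225, 475) = (25), d = 25.

Final answer: (225, 475) = (25); d = 25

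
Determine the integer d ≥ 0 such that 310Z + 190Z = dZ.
(310, 190) = (10); d = 10

In the PID Z, (a, b) is generated by gcd(a, b). Compute gcd(310, 190) with the extended Euclidean algorithm, tracking rows (r, s, t) with s·310 + t·190 = r:
  row A: (310, 1, 0)   [1·310 + 0·190 = 310]
  row B: (190, 0, 1)   [0·310 + 1·190 = 190]
  310 = 1·190 + 120   → row C = row A − 1·row B = (120, 1, −1)   [check: 1·310 − 1·190 = 120]
  190 = 1·120 + 70   → row D = row B − 1·row C = (70, −1, 2)   [check: −1·310 + 2·190 = 70]
  120 = 1·70 + 50   → row E = row C − 1·row D = (50, 2, −3)   [check: 2·310 − 3·190 = 50]
  70 = 1·50 + 20   → row F = row D − 1·row E = (20, −3, 5)   [check: −3·310 + 5·190 = 20]
  50 = 2·20 + 10   → row G = row E − 2·row F = (10, 8, −13)   [check: 8·310 − 13·190 = 10]
  20 = 2·10 + 0   → remainder 0, stop. gcd = 10 (last nonzero row G).
So gcd(310, 190) = 10, with Bézout identity 8·310 − 13·190 = 10. Containment (⊇): the Bézout identity exhibits 10 as an element of (310, 190), giving (10) ⊆ (310, 190). Containment (⊆): since 10 | 310 and 10 | 190 (310 = 10·31, 190 = 10·19), every Z-linear combination of 310 and 190 is divisible by 10, so (310, 190) ⊆ (10). Therefore (310, 190) = (10), d = 10.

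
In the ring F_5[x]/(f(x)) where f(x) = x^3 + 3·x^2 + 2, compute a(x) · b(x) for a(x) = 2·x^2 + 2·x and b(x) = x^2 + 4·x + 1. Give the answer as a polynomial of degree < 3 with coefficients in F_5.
Multiply as integer polynomials: a · b = 2·x^4 + 10·x^3 + 10·x^2 + 2·x. Reducing coefficients mod 5: a · b ≡ 2·x^4 + 2·x. Now divide by f(x) = x^3 + 3·x^2 + 2 in F_5[x], eliminating the leading term at each step:
  leading term 2·x^4: subtract (2·x)·f(x) = 2·x^4 + x^3 + 4·x, leaving 4·x^3 + 3·x (coefficients mod 5)
  leading term 4·x^3: subtract (4)·f(x) = 4·x^3 + 2·x^2 + 3, leaving 3·x^2 + 3·x + 2 (coefficients mod 5)
The degree is now < 3, so this is the remainder. Hence a · b ≡ 3·x^2 + 3·x + 2 in F_5[x]/(f).

Final answer: a · b ≡ 3·x^2 + 3·x + 2 (mod f(x))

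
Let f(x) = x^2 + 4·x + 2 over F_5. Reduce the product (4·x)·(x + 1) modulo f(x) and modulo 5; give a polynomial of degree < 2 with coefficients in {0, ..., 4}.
Multiply as integer polynomials: a · b = 4·x^2 + 4·x. Reducing coefficients mod 5: a · b ≡ 4·x^2 + 4·x. Now divide by f(x) = x^2 + 4·x + 2 in F_5[x], eliminating the leading term at each step:
  leading term 4·x^2: subtract (4)·f(x) = 4·x^2 + x + 3, leaving 3·x + 2 (coefficients mod 5)
The degree is now < 2, so this is the remainder. Hence a · b ≡ 3·x + 2 in F_5[x]/(f).

Final answer: a · b ≡ 3·x + 2 (mod f(x))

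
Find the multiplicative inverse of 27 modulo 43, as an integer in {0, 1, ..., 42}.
27^(−1) ≡ 8 (mod 43)

Apply the extended Euclidean algorithm to (43, 27), tracking rows (r, s, t) with s·43 + t·27 = r. Each division r_prev = q·r_cur + r_new produces the new row as (previous row) − q·(current row):
  row A: (43, 1, 0)   [1·43 + 0·27 = 43]
  row B: (27, 0, 1)   [0·43 + 1·27 = 27]
  43 = 1·27 + 16   → row C = row A − 1·row B = (16, 1, −1)   [check: 1·43 − 1·27 = 16]
  27 = 1·16 + 11   → row D = row B − 1·row C = (11, −1, 2)   [check: −1·43 + 2·27 = 11]
  16 = 1·11 + 5   → row E = row C − 1·row D = (5, 2, −3)   [check: 2·43 − 3·27 = 5]
  11 = 2·5 + 1   → row F = row D − 2·row E = (1, −5, 8)   [check: −5·43 + 8·27 = 1]
  5 = 5·1 + 0   → remainder 0, stop. gcd = 1 (last nonzero row F).
The gcd is 1, so 27 is invertible mod 43. The last nonzero row gives −5·43 + 8·27 = 1, so t = 8. So 27^(−1) ≡ 8 (mod 43). Verify: 27 · 8 = 216 ≡ 1 (mod 43). ✓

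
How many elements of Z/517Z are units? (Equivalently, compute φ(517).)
Z/517Z has φ(517) = 460 units

An element a ∈ Z/517Z is a unit iff gcd(a, 517) = 1, so the number of units is φ(517). φ is multiplicative, with φ(p^e) = p^e − p^(e−1). Factorise 517 = 11 · 47. Then
  φ(517) = (11 − 1) · (47 − 1) = 10 · 46 = 460.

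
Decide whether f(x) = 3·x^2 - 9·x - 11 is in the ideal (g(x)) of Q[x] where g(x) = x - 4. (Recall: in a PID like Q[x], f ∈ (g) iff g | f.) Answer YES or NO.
In Q[x] the ideal (g) consists of all multiples of g, so f ∈ (g) iff g | f, i.e. iff the remainder of f on division by g is 0. Divide f by g (g is monic, so eliminate the leading term of the running remainder at each step):
  leading term 3·x^2: subtract (3·x)·g(x) = 3·x^2 - 12·x, leaving 3·x - 11
  leading term 3·x: subtract (3)·g(x) = 3·x - 12, leaving 1
The remainder r(x) = 1 ≠ 0 (and deg r < deg g), so g ∤ f, i.e. f ∉ (g).

Final answer: NO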